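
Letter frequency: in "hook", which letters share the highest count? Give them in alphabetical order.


Word: "hook"
Letter counts:
  'h': 1
  'k': 1
  'o': 2
Maximum count = 2
Most frequent = 'o' (2 times each)


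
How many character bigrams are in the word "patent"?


Word: "patent" (length 6)
Number of 2-grams = length - 2 + 1 = 6 - 2 + 1
= 5


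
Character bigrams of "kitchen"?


Word: "kitchen" (length 7)
Number of bigrams = 7 - 2 + 1 = 6
  Position 0: "ki"
  Position 1: "it"
  Position 2: "tc"
  Position 3: "ch"
  Position 4: "he"
  Position 5: "en"
Bigrams = "ki", "it", "tc", "ch", "he", "en"


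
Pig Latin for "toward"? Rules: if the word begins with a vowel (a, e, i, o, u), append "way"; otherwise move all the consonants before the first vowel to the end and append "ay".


Word: "toward"
Starts with consonant(s) → move to end, add 'ay'
Consonant cluster: "t"
Pig Latin = "owardtay"


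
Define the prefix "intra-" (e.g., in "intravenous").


Prefix: intra-
Example: intravenous = intra- + venous
Meaning = within


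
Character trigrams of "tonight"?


Word: "tonight" (length 7)
Number of trigrams = 7 - 3 + 1 = 5
  Position 0: "ton"
  Position 1: "oni"
  Position 2: "nig"
  Position 3: "igh"
  Position 4: "ght"
Trigrams = "ton", "oni", "nig", "igh", "ght"


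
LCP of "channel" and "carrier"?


Word 1: "channel"
Word 2: "carrier"
Comparing from start:
  Pos 0: 'c' == 'c'
  Pos 1: 'h' != 'a' (stop)
LCP = "c" (length 1)


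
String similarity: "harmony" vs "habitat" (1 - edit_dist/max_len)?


Word 1: "harmony" (length 7)
Word 2: "habitat" (length 7)
One optimal edit sequence:
  1. keep 'h'
  2. keep 'a'
  3. substitute 'r' -> 'b'  (+1)
  4. substitute 'm' -> 'i'  (+1)
  5. substitute 'o' -> 't'  (+1)
  6. substitute 'n' -> 'a'  (+1)
  7. substitute 'y' -> 't'  (+1)
Edit distance = 5
Max length = max(7, 7) = 7
Similarity = 1 - 5/7
= 0.2857


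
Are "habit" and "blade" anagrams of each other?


Word 1: "habit" → sorted: abhit
Word 2: "blade" → sorted: abdel
Same letters? abhit != abdel
Anagram = No


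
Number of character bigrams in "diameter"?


Word: "diameter" (length 8)
Number of 2-grams = length - 2 + 1 = 8 - 2 + 1
= 7


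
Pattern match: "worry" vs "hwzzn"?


Pattern of "worry": [0, 1, 2, 2, 3]
Pattern of "hwzzn": [0, 1, 2, 2, 3]
Patterns match
Same pattern = Yes


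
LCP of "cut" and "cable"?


Word 1: "cut"
Word 2: "cable"
Comparing from start:
  Pos 0: 'c' == 'c'
  Pos 1: 'u' != 'a' (stop)
LCP = "c" (length 1)


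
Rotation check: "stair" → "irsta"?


Word: "stair", Candidate: "irsta"
Method: check if candidate is substring of word+word
"stairstair" contains "irsta"? Yes
Is rotation = Yes


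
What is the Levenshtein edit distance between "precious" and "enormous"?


Word 1: "precious" (length 8)
Word 2: "enormous" (length 8)
One optimal edit sequence (insert/delete/substitute each cost 1):
  1. substitute 'p' -> 'e'  (+1)
  2. substitute 'r' -> 'n'  (+1)
  3. substitute 'e' -> 'o'  (+1)
  4. substitute 'c' -> 'r'  (+1)
  5. substitute 'i' -> 'm'  (+1)
  6. keep 'o'
  7. keep 'u'
  8. keep 's'
Total edit operations: 5
Edit distance = 5


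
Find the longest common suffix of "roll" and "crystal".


Word 1: "roll"
Word 2: "crystal"
Comparing from end:
  Pos -1: 'l' == 'l'
  Pos -2: 'l' != 'a' (stop)
LCS = "l" (length 1)


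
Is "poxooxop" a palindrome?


Word: "poxooxop"
Reversed: "poxooxop"
Forward == Backward? poxooxop == poxooxop
Palindrome = Yes


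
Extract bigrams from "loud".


Word: "loud" (length 4)
Number of bigrams = 4 - 2 + 1 = 3
  Position 0: "lo"
  Position 1: "ou"
  Position 2: "ud"
Bigrams = "lo", "ou", "ud"


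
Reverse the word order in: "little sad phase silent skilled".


Original: "little sad phase silent skilled"
Words (1..n): little | sad | phase | silent | skilled
Reversed (n..1): skilled | silent | phase | sad | little
Result = "skilled silent phase sad little"


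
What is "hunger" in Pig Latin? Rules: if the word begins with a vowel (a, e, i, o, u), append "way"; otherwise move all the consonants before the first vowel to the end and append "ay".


Word: "hunger"
Starts with consonant(s) → move to end, add 'ay'
Consonant cluster: "h"
Pig Latin = "ungerhay"


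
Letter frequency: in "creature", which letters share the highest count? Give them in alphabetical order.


Word: "creature"
Letter counts:
  'a': 1
  'c': 1
  'e': 2
  'r': 2
  't': 1
  'u': 1
Maximum count = 2
Most frequent = 'e', 'r' (2 times each)


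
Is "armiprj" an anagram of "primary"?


Word 1: "primary" → sorted: aimprry
Word 2: "armiprj" → sorted: aijmprr
Same letters? aimprry != aijmprr
Anagram = No


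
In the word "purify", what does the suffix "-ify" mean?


Suffix: -ify
Example: purify = pure + -ify, with a spelling change
Meaning = to make


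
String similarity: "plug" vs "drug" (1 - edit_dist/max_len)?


Word 1: "plug" (length 4)
Word 2: "drug" (length 4)
One optimal edit sequence:
  1. substitute 'p' -> 'd'  (+1)
  2. substitute 'l' -> 'r'  (+1)
  3. keep 'u'
  4. keep 'g'
Edit distance = 2
Max length = max(4, 4) = 4
Similarity = 1 - 2/4
= 0.5000


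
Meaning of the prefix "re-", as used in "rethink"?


Prefix: re-
Example: rethink = re- + think
Meaning = again


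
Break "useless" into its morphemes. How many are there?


Word: "useless"
Morphemes: use / -less
Each morpheme carries meaning
= 2 morphemes


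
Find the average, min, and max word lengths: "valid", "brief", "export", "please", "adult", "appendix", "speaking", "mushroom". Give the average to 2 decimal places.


Lengths: "valid"=5, "brief"=5, "export"=6, "please"=6, "adult"=5, "appendix"=8, "speaking"=8, "mushroom"=8
Sum = 51, Count = 8
Average = 51/8 = 6.38
= avg=6.38, min=5, max=8


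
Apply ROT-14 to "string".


Word: "string"
Shift: 14
Each letter → (letter + shift) mod 26:
  's' (18) + 14 = 6 → 'g'
  't' (19) + 14 = 7 → 'h'
  'r' (17) + 14 = 5 → 'f'
  'i' (8) + 14 = 22 → 'w'
  'n' (13) + 14 = 1 → 'b'
  'g' (6) + 14 = 20 → 'u'
Result = "ghfwbu"


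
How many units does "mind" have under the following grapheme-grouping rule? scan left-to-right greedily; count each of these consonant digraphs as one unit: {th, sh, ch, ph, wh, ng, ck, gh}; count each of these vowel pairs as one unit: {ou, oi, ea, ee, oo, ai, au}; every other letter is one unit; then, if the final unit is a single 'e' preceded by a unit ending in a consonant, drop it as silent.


Word: "mind" (4 letters)
Left-to-right scan:
  (1) 'm' (letter)
  (2) 'i' (letter)
  (3) 'n' (letter)
  (4) 'd' (letter)
Units from scan: 4
Sound units = 4 units


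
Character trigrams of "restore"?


Word: "restore" (length 7)
Number of trigrams = 7 - 3 + 1 = 5
  Position 0: "res"
  Position 1: "est"
  Position 2: "sto"
  Position 3: "tor"
  Position 4: "ore"
Trigrams = "res", "est", "sto", "tor", "ore"


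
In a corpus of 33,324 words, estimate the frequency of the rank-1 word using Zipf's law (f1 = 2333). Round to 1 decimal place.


Zipf's law: f(r) = f(1) / r
f(1) = 2333
f(1) = 2333 / 1
= 2333.0 occurrences


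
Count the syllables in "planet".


Word: "planet"
Syllable breakdown: plan / et
Counting: 2 parts
= 2 syllables


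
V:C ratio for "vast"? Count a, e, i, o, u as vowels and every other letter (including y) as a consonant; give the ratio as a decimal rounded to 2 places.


Word: "vast"
Vowels (a,e,i,o,u): 1
Consonants: 3
Ratio = 1/3
= 0.33


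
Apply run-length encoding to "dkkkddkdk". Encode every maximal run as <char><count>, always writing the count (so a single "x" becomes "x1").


String: "dkkkddkdk"
Scanning for consecutive runs:
  'd' x 1
  'k' x 3
  'd' x 2
  'k' x 1
  'd' x 1
  'k' x 1
RLE = "d1k3d2k1d1k1"


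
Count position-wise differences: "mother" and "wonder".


Comparing character by character (same length = 6):
  Pos 0: 'm' vs 'w' !=
  Pos 1: 'o' vs 'o' =
  Pos 2: 't' vs 'n' !=
  Pos 3: 'h' vs 'd' !=
  Pos 4: 'e' vs 'e' =
  Pos 5: 'r' vs 'r' =
Hamming distance = 3


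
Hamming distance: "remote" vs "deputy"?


Comparing character by character (same length = 6):
  Pos 0: 'r' vs 'd' !=
  Pos 1: 'e' vs 'e' =
  Pos 2: 'm' vs 'p' !=
  Pos 3: 'o' vs 'u' !=
  Pos 4: 't' vs 't' =
  Pos 5: 'e' vs 'y' !=
Hamming distance = 4


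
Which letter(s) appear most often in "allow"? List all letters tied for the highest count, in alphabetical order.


Word: "allow"
Letter counts:
  'a': 1
  'l': 2
  'o': 1
  'w': 1
Maximum count = 2
Most frequent = 'l' (2 times each)


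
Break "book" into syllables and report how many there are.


Word: "book"
Syllable breakdown: book
Counting: 1 part
= 1 syllable


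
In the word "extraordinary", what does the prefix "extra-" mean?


Prefix: extra-
Example: extraordinary (extra- + ordinary)
Meaning = beyond


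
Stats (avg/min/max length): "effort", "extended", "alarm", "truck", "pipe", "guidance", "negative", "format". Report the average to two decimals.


Lengths: "effort"=6, "extended"=8, "alarm"=5, "truck"=5, "pipe"=4, "guidance"=8, "negative"=8, "format"=6
Sum = 50, Count = 8
Average = 50/8 = 6.25
= avg=6.25, min=4, max=8


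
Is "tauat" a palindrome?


Word: "tauat"
Reversed: "tauat"
Forward == Backward? tauat == tauat
Palindrome = Yes


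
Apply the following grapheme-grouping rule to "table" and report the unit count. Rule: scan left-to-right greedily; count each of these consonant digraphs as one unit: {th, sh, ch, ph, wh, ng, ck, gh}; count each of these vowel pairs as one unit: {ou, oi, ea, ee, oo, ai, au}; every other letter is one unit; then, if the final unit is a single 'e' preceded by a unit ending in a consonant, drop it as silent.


Word: "table" (5 letters)
Left-to-right scan:
  [1] 't' (letter)
  [2] 'a' (letter)
  [3] 'b' (letter)
  [4] 'l' (letter)
  [5] 'e' (letter)
Units from scan: 5
Final unit is 'e' after a consonant -> drop as silent (-1)
Sound units = 4 units


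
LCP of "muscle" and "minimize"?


Word 1: "muscle"
Word 2: "minimize"
Comparing from start:
  Pos 0: 'm' == 'm'
  Pos 1: 'u' != 'i' (stop)
LCP = "m" (length 1)


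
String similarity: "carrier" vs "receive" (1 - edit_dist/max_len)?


Word 1: "carrier" (length 7)
Word 2: "receive" (length 7)
One optimal edit sequence:
  1. substitute 'c' -> 'r'  (+1)
  2. substitute 'a' -> 'e'  (+1)
  3. substitute 'r' -> 'c'  (+1)
  4. substitute 'r' -> 'e'  (+1)
  5. keep 'i'
  6. substitute 'e' -> 'v'  (+1)
  7. substitute 'r' -> 'e'  (+1)
Edit distance = 6
Max length = max(7, 7) = 7
Similarity = 1 - 6/7
= 0.1429


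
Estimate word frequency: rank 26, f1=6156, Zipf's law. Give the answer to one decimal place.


Zipf's law: f(r) = f(1) / r
f(1) = 6156
f(26) = 6156 / 26
= 236.8 occurrences


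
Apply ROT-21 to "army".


Word: "army"
Shift: 21
Each letter → (letter + shift) mod 26:
  'a' (0) + 21 = 21 → 'v'
  'r' (17) + 21 = 12 → 'm'
  'm' (12) + 21 = 7 → 'h'
  'y' (24) + 21 = 19 → 't'
Result = "vmht"


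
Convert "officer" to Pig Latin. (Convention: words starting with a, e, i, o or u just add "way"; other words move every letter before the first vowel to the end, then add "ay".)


Word: "officer"
Starts with vowel → add 'way'
Pig Latin = "officerway"


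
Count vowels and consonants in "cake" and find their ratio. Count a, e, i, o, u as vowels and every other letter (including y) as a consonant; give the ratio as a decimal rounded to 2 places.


Word: "cake"
Vowels (a,e,i,o,u): 2
Consonants: 2
Ratio = 2/2
= 1.00


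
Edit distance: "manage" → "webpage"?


Word 1: "manage" (length 6)
Word 2: "webpage" (length 7)
One optimal edit sequence (insert/delete/substitute each cost 1):
  1. insert 'w'  (+1)
  2. substitute 'm' -> 'e'  (+1)
  3. substitute 'a' -> 'b'  (+1)
  4. substitute 'n' -> 'p'  (+1)
  5. keep 'a'
  6. keep 'g'
  7. keep 'e'
Total edit operations: 4
Edit distance = 4


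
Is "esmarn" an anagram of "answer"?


Word 1: "answer" → sorted: aenrsw
Word 2: "esmarn" → sorted: aemnrs
Same letters? aenrsw != aemnrs
Anagram = No


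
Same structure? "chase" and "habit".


Pattern of "chase": [0, 1, 2, 3, 4]
Pattern of "habit": [0, 1, 2, 3, 4]
Patterns match
Same pattern = Yes


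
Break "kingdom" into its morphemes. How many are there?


Word: "kingdom"
Morphemes: king / -dom
Each morpheme carries meaning
= 2 morphemes


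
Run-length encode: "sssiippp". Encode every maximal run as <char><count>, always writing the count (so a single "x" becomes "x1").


String: "sssiippp"
Scanning for consecutive runs:
  's' x 3
  'i' x 2
  'p' x 3
RLE = "s3i2p3"


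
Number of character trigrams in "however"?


Word: "however" (length 7)
Number of 3-grams = length - 3 + 1 = 7 - 3 + 1
= 5


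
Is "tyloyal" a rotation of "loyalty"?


Word: "loyalty", Candidate: "tyloyal"
Method: check if candidate is substring of word+word
"loyaltyloyalty" contains "tyloyal"? Yes
Is rotation = Yes


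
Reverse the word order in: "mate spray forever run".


Original: "mate spray forever run"
Words (1..n): mate | spray | forever | run
Reversed (n..1): run | forever | spray | mate
Result = "run forever spray mate"


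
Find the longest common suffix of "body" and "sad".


Word 1: "body"
Word 2: "sad"
Comparing from end:
  Pos -1: 'y' != 'd' (stop)
LCS = "" (length 0)


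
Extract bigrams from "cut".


Word: "cut" (length 3)
Number of bigrams = 3 - 2 + 1 = 2
  Position 0: "cu"
  Position 1: "ut"
Bigrams = "cu", "ut"


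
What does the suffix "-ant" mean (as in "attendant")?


Suffix: -ant
Example: attendant (attend + -ant)
Meaning = one who / that which


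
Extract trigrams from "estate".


Word: "estate" (length 6)
Number of trigrams = 6 - 3 + 1 = 4
  Position 0: "est"
  Position 1: "sta"
  Position 2: "tat"
  Position 3: "ate"
Trigrams = "est", "sta", "tat", "ate"


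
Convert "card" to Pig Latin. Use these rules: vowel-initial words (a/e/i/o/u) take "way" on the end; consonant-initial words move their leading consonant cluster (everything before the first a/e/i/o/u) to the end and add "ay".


Word: "card"
Starts with consonant(s) → move to end, add 'ay'
Consonant cluster: "c"
Pig Latin = "ardcay"


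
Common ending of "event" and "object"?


Word 1: "event"
Word 2: "object"
Comparing from end:
  Pos -1: 't' == 't'
  Pos -2: 'n' != 'c' (stop)
LCS = "t" (length 1)


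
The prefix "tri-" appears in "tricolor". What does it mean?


Prefix: tri-
Example: tricolor (tri- + color)
Meaning = three


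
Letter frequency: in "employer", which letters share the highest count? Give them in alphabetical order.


Word: "employer"
Letter counts:
  'e': 2
  'l': 1
  'm': 1
  'o': 1
  'p': 1
  'r': 1
  'y': 1
Maximum count = 2
Most frequent = 'e' (2 times each)


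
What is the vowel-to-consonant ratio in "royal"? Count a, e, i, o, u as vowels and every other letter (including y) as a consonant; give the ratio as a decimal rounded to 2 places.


Word: "royal"
Vowels (a,e,i,o,u): 2
Consonants: 3
Ratio = 2/3
= 0.67


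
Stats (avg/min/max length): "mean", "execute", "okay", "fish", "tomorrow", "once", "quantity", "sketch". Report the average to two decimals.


Lengths: "mean"=4, "execute"=7, "okay"=4, "fish"=4, "tomorrow"=8, "once"=4, "quantity"=8, "sketch"=6
Sum = 45, Count = 8
Average = 45/8 = 5.63
= avg=5.63, min=4, max=8


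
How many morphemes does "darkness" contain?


Word: "darkness"
Morphemes: dark / -ness
Each morpheme carries meaning
= 2 morphemes


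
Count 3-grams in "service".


Word: "service" (length 7)
Number of 3-grams = length - 3 + 1 = 7 - 3 + 1
= 5


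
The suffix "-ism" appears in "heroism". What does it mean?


Suffix: -ism
Example: heroism (hero + -ism)
Meaning = belief / practice


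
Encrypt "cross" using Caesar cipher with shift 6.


Word: "cross"
Shift: 6
Each letter → (letter + shift) mod 26:
  'c' (2) + 6 = 8 → 'i'
  'r' (17) + 6 = 23 → 'x'
  'o' (14) + 6 = 20 → 'u'
  's' (18) + 6 = 24 → 'y'
  's' (18) + 6 = 24 → 'y'
Result = "ixuyy"


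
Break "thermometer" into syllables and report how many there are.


Word: "thermometer"
Syllable breakdown: ther | mom | e | ter
Counting: 4 parts
= 4 syllables


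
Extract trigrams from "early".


Word: "early" (length 5)
Number of trigrams = 5 - 3 + 1 = 3
  Position 0: "ear"
  Position 1: "arl"
  Position 2: "rly"
Trigrams = "ear", "arl", "rly"


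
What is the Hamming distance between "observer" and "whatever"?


Comparing character by character (same length = 8):
  Pos 0: 'o' vs 'w' !=
  Pos 1: 'b' vs 'h' !=
  Pos 2: 's' vs 'a' !=
  Pos 3: 'e' vs 't' !=
  Pos 4: 'r' vs 'e' !=
  Pos 5: 'v' vs 'v' =
  Pos 6: 'e' vs 'e' =
  Pos 7: 'r' vs 'r' =
Hamming distance = 5


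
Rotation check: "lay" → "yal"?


Word: "lay", Candidate: "yal"
Method: check if candidate is substring of word+word
"laylay" contains "yal"? No
Is rotation = No


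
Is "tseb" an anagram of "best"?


Word 1: "best" → sorted: best
Word 2: "tseb" → sorted: best
Same letters? best == best
Anagram = Yes


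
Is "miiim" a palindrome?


Word: "miiim"
Reversed: "miiim"
Forward == Backward? miiim == miiim
Palindrome = Yes


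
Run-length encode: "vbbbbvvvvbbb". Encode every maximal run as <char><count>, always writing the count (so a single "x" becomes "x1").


String: "vbbbbvvvvbbb"
Scanning for consecutive runs:
  'v' x 1
  'b' x 4
  'v' x 4
  'b' x 3
RLE = "v1b4v4b3"


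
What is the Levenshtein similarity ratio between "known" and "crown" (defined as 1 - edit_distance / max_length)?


Word 1: "known" (length 5)
Word 2: "crown" (length 5)
One optimal edit sequence:
  1. substitute 'k' -> 'c'  (+1)
  2. substitute 'n' -> 'r'  (+1)
  3. keep 'o'
  4. keep 'w'
  5. keep 'n'
Edit distance = 2
Max length = max(5, 5) = 5
Similarity = 1 - 2/5
= 0.6000


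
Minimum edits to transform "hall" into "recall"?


Word 1: "hall" (length 4)
Word 2: "recall" (length 6)
One optimal edit sequence (insert/delete/substitute each cost 1):
  1. insert 'r'  (+1)
  2. insert 'e'  (+1)
  3. substitute 'h' -> 'c'  (+1)
  4. keep 'a'
  5. keep 'l'
  6. keep 'l'
Total edit operations: 3
Edit distance = 3


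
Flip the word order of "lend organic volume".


Original: "lend organic volume"
Words (1..n): lend | organic | volume
Reversed (n..1): volume | organic | lend
Result = "volume organic lend"


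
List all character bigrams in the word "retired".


Word: "retired" (length 7)
Number of bigrams = 7 - 2 + 1 = 6
  Position 0: "re"
  Position 1: "et"
  Position 2: "ti"
  Position 3: "ir"
  Position 4: "re"
  Position 5: "ed"
Bigrams = "re", "et", "ti", "ir", "re", "ed"


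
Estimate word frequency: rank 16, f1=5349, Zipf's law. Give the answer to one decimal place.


Zipf's law: f(r) = f(1) / r
f(1) = 5349
f(16) = 5349 / 16
= 334.3 occurrences


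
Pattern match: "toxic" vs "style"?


Pattern of "toxic": [0, 1, 2, 3, 4]
Pattern of "style": [0, 1, 2, 3, 4]
Patterns match
Same pattern = Yes


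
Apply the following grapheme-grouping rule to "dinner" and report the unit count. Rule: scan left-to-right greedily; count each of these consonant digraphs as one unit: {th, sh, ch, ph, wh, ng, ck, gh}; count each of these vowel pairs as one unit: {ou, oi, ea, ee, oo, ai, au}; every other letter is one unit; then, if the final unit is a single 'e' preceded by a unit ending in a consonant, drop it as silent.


Word: "dinner" (6 letters)
Left-to-right scan:
  1. 'd' (letter)
  2. 'i' (letter)
  3. 'n' (letter)
  4. 'n' (letter)
  5. 'e' (letter)
  6. 'r' (letter)
Units from scan: 6
Sound units = 6 units


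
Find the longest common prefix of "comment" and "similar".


Word 1: "comment"
Word 2: "similar"
Comparing from start:
  Pos 0: 'c' != 's' (stop)
LCP = "" (length 0)


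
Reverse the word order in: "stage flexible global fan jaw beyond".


Original: "stage flexible global fan jaw beyond"
Words (1..n): stage | flexible | global | fan | jaw | beyond
Reversed (n..1): beyond | jaw | fan | global | flexible | stage
Result = "beyond jaw fan global flexible stage"


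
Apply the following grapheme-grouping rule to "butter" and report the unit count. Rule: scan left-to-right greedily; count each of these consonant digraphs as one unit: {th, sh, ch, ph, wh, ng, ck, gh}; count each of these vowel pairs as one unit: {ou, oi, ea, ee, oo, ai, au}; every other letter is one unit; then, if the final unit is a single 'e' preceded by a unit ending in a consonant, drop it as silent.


Word: "butter" (6 letters)
Left-to-right scan:
  (1) 'b' (letter)
  (2) 'u' (letter)
  (3) 't' (letter)
  (4) 't' (letter)
  (5) 'e' (letter)
  (6) 'r' (letter)
Units from scan: 6
Sound units = 6 units


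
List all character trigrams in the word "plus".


Word: "plus" (length 4)
Number of trigrams = 4 - 3 + 1 = 2
  Position 0: "plu"
  Position 1: "lus"
Trigrams = "plu", "lus"


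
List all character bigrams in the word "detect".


Word: "detect" (length 6)
Number of bigrams = 6 - 2 + 1 = 5
  Position 0: "de"
  Position 1: "et"
  Position 2: "te"
  Position 3: "ec"
  Position 4: "ct"
Bigrams = "de", "et", "te", "ec", "ct"


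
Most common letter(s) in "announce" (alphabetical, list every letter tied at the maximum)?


Word: "announce"
Letter counts:
  'a': 1
  'c': 1
  'e': 1
  'n': 3
  'o': 1
  'u': 1
Maximum count = 3
Most frequent = 'n' (3 times each)


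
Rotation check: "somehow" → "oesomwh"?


Word: "somehow", Candidate: "oesomwh"
Method: check if candidate is substring of word+word
"somehowsomehow" contains "oesomwh"? No
Is rotation = No


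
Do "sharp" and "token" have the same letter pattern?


Pattern of "sharp": [0, 1, 2, 3, 4]
Pattern of "token": [0, 1, 2, 3, 4]
Patterns match
Same pattern = Yes


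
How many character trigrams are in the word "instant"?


Word: "instant" (length 7)
Number of 3-grams = length - 3 + 1 = 7 - 3 + 1
= 5


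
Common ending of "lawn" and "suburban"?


Word 1: "lawn"
Word 2: "suburban"
Comparing from end:
  Pos -1: 'n' == 'n'
  Pos -2: 'w' != 'a' (stop)
LCS = "n" (length 1)


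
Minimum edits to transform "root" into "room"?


Word 1: "root" (length 4)
Word 2: "room" (length 4)
One optimal edit sequence (insert/delete/substitute each cost 1):
  1. keep 'r'
  2. keep 'o'
  3. keep 'o'
  4. substitute 't' -> 'm'  (+1)
Total edit operations: 1
Edit distance = 1


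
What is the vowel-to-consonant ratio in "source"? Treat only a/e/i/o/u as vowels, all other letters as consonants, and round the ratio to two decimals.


Word: "source"
Vowels (a,e,i,o,u): 3
Consonants: 3
Ratio = 3/3
= 1.00


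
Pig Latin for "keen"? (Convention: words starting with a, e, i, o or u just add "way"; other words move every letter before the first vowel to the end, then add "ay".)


Word: "keen"
Starts with consonant(s) → move to end, add 'ay'
Consonant cluster: "k"
Pig Latin = "eenkay"


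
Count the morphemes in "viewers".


Word: "viewers"
Morphemes: view | -er | -s
Each morpheme carries meaning
= 3 morphemes


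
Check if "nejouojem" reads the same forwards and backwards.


Word: "nejouojem"
Reversed: "mejouojen"
Forward == Backward? nejouojem != mejouojen
Palindrome = No


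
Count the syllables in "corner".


Word: "corner"
Syllable breakdown: cor / ner
Counting: 2 parts
= 2 syllables


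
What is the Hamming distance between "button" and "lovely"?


Comparing character by character (same length = 6):
  Pos 0: 'b' vs 'l' !=
  Pos 1: 'u' vs 'o' !=
  Pos 2: 't' vs 'v' !=
  Pos 3: 't' vs 'e' !=
  Pos 4: 'o' vs 'l' !=
  Pos 5: 'n' vs 'y' !=
Hamming distance = 6


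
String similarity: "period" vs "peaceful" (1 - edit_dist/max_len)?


Word 1: "period" (length 6)
Word 2: "peaceful" (length 8)
One optimal edit sequence:
  1. keep 'p'
  2. keep 'e'
  3. insert 'a'  (+1)
  4. insert 'c'  (+1)
  5. substitute 'r' -> 'e'  (+1)
  6. substitute 'i' -> 'f'  (+1)
  7. substitute 'o' -> 'u'  (+1)
  8. substitute 'd' -> 'l'  (+1)
Edit distance = 6
Max length = max(6, 8) = 8
Similarity = 1 - 6/8
= 0.2500


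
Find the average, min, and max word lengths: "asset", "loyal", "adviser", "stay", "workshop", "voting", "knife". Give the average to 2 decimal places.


Lengths: "asset"=5, "loyal"=5, "adviser"=7, "stay"=4, "workshop"=8, "voting"=6, "knife"=5
Sum = 40, Count = 7
Average = 40/7 = 5.71
= avg=5.71, min=4, max=8


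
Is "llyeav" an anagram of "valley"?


Word 1: "valley" → sorted: aellvy
Word 2: "llyeav" → sorted: aellvy
Same letters? aellvy == aellvy
Anagram = Yes


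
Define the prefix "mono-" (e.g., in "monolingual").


Prefix: mono-
As in: monolingual -> mono- + lingual
Meaning = one


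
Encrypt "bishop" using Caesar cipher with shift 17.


Word: "bishop"
Shift: 17
Each letter → (letter + shift) mod 26:
  'b' (1) + 17 = 18 → 's'
  'i' (8) + 17 = 25 → 'z'
  's' (18) + 17 = 9 → 'j'
  'h' (7) + 17 = 24 → 'y'
  'o' (14) + 17 = 5 → 'f'
  'p' (15) + 17 = 6 → 'g'
Result = "szjyfg"


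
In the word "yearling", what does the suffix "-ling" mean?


Suffix: -ling
Example: yearling (year + -ling)
Meaning = small / young


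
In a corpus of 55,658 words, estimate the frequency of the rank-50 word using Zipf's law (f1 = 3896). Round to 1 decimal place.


Zipf's law: f(r) = f(1) / r
f(1) = 3896
f(50) = 3896 / 50
= 77.9 occurrences


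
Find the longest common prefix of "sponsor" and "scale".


Word 1: "sponsor"
Word 2: "scale"
Comparing from start:
  Pos 0: 's' == 's'
  Pos 1: 'p' != 'c' (stop)
LCP = "s" (length 1)


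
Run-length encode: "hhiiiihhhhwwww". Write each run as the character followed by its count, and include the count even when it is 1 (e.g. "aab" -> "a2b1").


String: "hhiiiihhhhwwww"
Scanning for consecutive runs:
  'h' x 2
  'i' x 4
  'h' x 4
  'w' x 4
RLE = "h2i4h4w4"


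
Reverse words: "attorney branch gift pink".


Original: "attorney branch gift pink"
Words (1..n): attorney | branch | gift | pink
Reversed (n..1): pink | gift | branch | attorney
Result = "pink gift branch attorney"


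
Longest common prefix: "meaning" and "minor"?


Word 1: "meaning"
Word 2: "minor"
Comparing from start:
  Pos 0: 'm' == 'm'
  Pos 1: 'e' != 'i' (stop)
LCP = "m" (length 1)


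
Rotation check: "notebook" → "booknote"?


Word: "notebook", Candidate: "booknote"
Method: check if candidate is substring of word+word
"notebooknotebook" contains "booknote"? Yes
Is rotation = Yes


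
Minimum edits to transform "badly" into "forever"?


Word 1: "badly" (length 5)
Word 2: "forever" (length 7)
One optimal edit sequence (insert/delete/substitute each cost 1):
  1. insert 'f'  (+1)
  2. insert 'o'  (+1)
  3. substitute 'b' -> 'r'  (+1)
  4. substitute 'a' -> 'e'  (+1)
  5. substitute 'd' -> 'v'  (+1)
  6. substitute 'l' -> 'e'  (+1)
  7. substitute 'y' -> 'r'  (+1)
Total edit operations: 7
Edit distance = 7


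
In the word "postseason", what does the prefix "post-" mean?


Prefix: post-
Example: postseason (post- + season)
Meaning = after


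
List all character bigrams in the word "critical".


Word: "critical" (length 8)
Number of bigrams = 8 - 2 + 1 = 7
  Position 0: "cr"
  Position 1: "ri"
  Position 2: "it"
  Position 3: "ti"
  Position 4: "ic"
  Position 5: "ca"
  Position 6: "al"
Bigrams = "cr", "ri", "it", "ti", "ic", "ca", "al"


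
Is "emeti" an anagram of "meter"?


Word 1: "meter" → sorted: eemrt
Word 2: "emeti" → sorted: eeimt
Same letters? eemrt != eeimt
Anagram = No


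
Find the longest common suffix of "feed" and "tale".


Word 1: "feed"
Word 2: "tale"
Comparing from end:
  Pos -1: 'd' != 'e' (stop)
LCS = "" (length 0)


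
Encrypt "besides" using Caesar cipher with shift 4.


Word: "besides"
Shift: 4
Each letter → (letter + shift) mod 26:
  'b' (1) + 4 = 5 → 'f'
  'e' (4) + 4 = 8 → 'i'
  's' (18) + 4 = 22 → 'w'
  'i' (8) + 4 = 12 → 'm'
  'd' (3) + 4 = 7 → 'h'
  'e' (4) + 4 = 8 → 'i'
  's' (18) + 4 = 22 → 'w'
Result = "fiwmhiw"


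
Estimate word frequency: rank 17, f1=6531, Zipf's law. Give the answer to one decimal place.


Zipf's law: f(r) = f(1) / r
f(1) = 6531
f(17) = 6531 / 17
= 384.2 occurrences


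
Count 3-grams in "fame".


Word: "fame" (length 4)
Number of 3-grams = length - 3 + 1 = 4 - 3 + 1
= 2


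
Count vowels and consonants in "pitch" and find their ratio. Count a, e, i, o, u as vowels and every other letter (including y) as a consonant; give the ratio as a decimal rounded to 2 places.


Word: "pitch"
Vowels (a,e,i,o,u): 1
Consonants: 4
Ratio = 1/4
= 0.25


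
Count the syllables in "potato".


Word: "potato"
Syllable breakdown: po / ta / to
Counting: 3 parts
= 3 syllables


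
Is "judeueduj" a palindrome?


Word: "judeueduj"
Reversed: "judeueduj"
Forward == Backward? judeueduj == judeueduj
Palindrome = Yes


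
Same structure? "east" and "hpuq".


Pattern of "east": [0, 1, 2, 3]
Pattern of "hpuq": [0, 1, 2, 3]
Patterns match
Same pattern = Yes


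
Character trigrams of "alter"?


Word: "alter" (length 5)
Number of trigrams = 5 - 3 + 1 = 3
  Position 0: "alt"
  Position 1: "lte"
  Position 2: "ter"
Trigrams = "alt", "lte", "ter"


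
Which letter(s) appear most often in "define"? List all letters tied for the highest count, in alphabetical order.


Word: "define"
Letter counts:
  'd': 1
  'e': 2
  'f': 1
  'i': 1
  'n': 1
Maximum count = 2
Most frequent = 'e' (2 times each)


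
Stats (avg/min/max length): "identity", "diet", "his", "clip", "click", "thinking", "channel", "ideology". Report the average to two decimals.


Lengths: "identity"=8, "diet"=4, "his"=3, "clip"=4, "click"=5, "thinking"=8, "channel"=7, "ideology"=8
Sum = 47, Count = 8
Average = 47/8 = 5.88
= avg=5.88, min=3, max=8


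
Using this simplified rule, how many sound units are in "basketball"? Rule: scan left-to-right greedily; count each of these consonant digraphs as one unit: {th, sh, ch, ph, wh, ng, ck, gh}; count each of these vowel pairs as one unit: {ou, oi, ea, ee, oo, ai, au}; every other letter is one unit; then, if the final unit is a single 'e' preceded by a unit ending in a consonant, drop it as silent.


Word: "basketball" (10 letters)
Left-to-right scan:
  1. 'b' (letter)
  2. 'a' (letter)
  3. 's' (letter)
  4. 'k' (letter)
  5. 'e' (letter)
  6. 't' (letter)
  7. 'b' (letter)
  8. 'a' (letter)
  9. 'l' (letter)
  10. 'l' (letter)
Units from scan: 10
Sound units = 10 units


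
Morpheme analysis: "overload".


Word: "overload"
Morphemes: over- / load
Each morpheme carries meaning
= 2 morphemes


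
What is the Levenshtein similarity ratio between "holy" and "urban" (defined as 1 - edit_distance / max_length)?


Word 1: "holy" (length 4)
Word 2: "urban" (length 5)
One optimal edit sequence:
  1. insert 'u'  (+1)
  2. substitute 'h' -> 'r'  (+1)
  3. substitute 'o' -> 'b'  (+1)
  4. substitute 'l' -> 'a'  (+1)
  5. substitute 'y' -> 'n'  (+1)
Edit distance = 5
Max length = max(4, 5) = 5
Similarity = 1 - 5/5
= 0.0000


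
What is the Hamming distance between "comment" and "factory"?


Comparing character by character (same length = 7):
  Pos 0: 'c' vs 'f' !=
  Pos 1: 'o' vs 'a' !=
  Pos 2: 'm' vs 'c' !=
  Pos 3: 'm' vs 't' !=
  Pos 4: 'e' vs 'o' !=
  Pos 5: 'n' vs 'r' !=
  Pos 6: 't' vs 'y' !=
Hamming distance = 7


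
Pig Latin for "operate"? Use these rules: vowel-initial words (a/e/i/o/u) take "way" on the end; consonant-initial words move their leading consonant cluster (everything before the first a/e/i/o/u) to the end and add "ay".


Word: "operate"
Starts with vowel → add 'way'
Pig Latin = "operateway"


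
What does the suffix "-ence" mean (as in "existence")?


Suffix: -ence
Example: existence (exist + -ence)
Meaning = state of


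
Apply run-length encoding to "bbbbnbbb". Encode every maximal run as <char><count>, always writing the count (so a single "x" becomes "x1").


String: "bbbbnbbb"
Scanning for consecutive runs:
  'b' x 4
  'n' x 1
  'b' x 3
RLE = "b4n1b3"


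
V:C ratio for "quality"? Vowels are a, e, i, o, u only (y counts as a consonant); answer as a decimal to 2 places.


Word: "quality"
Vowels (a,e,i,o,u): 3
Consonants: 4
Ratio = 3/4
= 0.75


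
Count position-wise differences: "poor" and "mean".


Comparing character by character (same length = 4):
  Pos 0: 'p' vs 'm' !=
  Pos 1: 'o' vs 'e' !=
  Pos 2: 'o' vs 'a' !=
  Pos 3: 'r' vs 'n' !=
Hamming distance = 4


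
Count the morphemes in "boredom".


Word: "boredom"
Morphemes: bore + -dom
Each morpheme carries meaning
= 2 morphemes


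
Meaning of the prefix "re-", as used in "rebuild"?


Prefix: re-
Example: rebuild (re- + build)
Meaning = again


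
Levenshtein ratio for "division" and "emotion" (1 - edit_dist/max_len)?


Word 1: "division" (length 8)
Word 2: "emotion" (length 7)
One optimal edit sequence:
  1. delete 'd'  (+1)
  2. substitute 'i' -> 'e'  (+1)
  3. substitute 'v' -> 'm'  (+1)
  4. substitute 'i' -> 'o'  (+1)
  5. substitute 's' -> 't'  (+1)
  6. keep 'i'
  7. keep 'o'
  8. keep 'n'
Edit distance = 5
Max length = max(8, 7) = 8
Similarity = 1 - 5/8
= 0.3750


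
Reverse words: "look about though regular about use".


Original: "look about though regular about use"
Words (1..n): look | about | though | regular | about | use
Reversed (n..1): use | about | regular | though | about | look
Result = "use about regular though about look"


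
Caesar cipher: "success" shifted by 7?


Word: "success"
Shift: 7
Each letter → (letter + shift) mod 26:
  's' (18) + 7 = 25 → 'z'
  'u' (20) + 7 = 1 → 'b'
  'c' (2) + 7 = 9 → 'j'
  'c' (2) + 7 = 9 → 'j'
  'e' (4) + 7 = 11 → 'l'
  's' (18) + 7 = 25 → 'z'
  's' (18) + 7 = 25 → 'z'
Result = "zbjjlzz"


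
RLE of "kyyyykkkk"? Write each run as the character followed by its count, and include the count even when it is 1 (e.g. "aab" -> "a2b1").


String: "kyyyykkkk"
Scanning for consecutive runs:
  'k' x 1
  'y' x 4
  'k' x 4
RLE = "k1y4k4"


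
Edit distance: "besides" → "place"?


Word 1: "besides" (length 7)
Word 2: "place" (length 5)
One optimal edit sequence (insert/delete/substitute each cost 1):
  1. delete 'b'  (+1)
  2. substitute 'e' -> 'p'  (+1)
  3. substitute 's' -> 'l'  (+1)
  4. substitute 'i' -> 'a'  (+1)
  5. substitute 'd' -> 'c'  (+1)
  6. keep 'e'
  7. delete 's'  (+1)
Total edit operations: 6
Edit distance = 6


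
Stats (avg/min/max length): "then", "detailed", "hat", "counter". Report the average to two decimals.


Lengths: "then"=4, "detailed"=8, "hat"=3, "counter"=7
Sum = 22, Count = 4
Average = 22/4 = 5.50
= avg=5.50, min=3, max=8


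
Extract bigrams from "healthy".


Word: "healthy" (length 7)
Number of bigrams = 7 - 2 + 1 = 6
  Position 0: "he"
  Position 1: "ea"
  Position 2: "al"
  Position 3: "lt"
  Position 4: "th"
  Position 5: "hy"
Bigrams = "he", "ea", "al", "lt", "th", "hy"


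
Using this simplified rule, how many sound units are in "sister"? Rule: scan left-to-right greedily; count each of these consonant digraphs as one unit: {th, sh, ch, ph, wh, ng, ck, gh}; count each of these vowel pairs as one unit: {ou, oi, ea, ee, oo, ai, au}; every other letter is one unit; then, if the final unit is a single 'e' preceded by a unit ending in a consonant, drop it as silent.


Word: "sister" (6 letters)
Left-to-right scan:
  [1] 's' (letter)
  [2] 'i' (letter)
  [3] 's' (letter)
  [4] 't' (letter)
  [5] 'e' (letter)
  [6] 'r' (letter)
Units from scan: 6
Sound units = 6 units


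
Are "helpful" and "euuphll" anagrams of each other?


Word 1: "helpful" → sorted: efhllpu
Word 2: "euuphll" → sorted: ehllpuu
Same letters? efhllpu != ehllpuu
Anagram = No


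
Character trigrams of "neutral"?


Word: "neutral" (length 7)
Number of trigrams = 7 - 3 + 1 = 5
  Position 0: "neu"
  Position 1: "eut"
  Position 2: "utr"
  Position 3: "tra"
  Position 4: "ral"
Trigrams = "neu", "eut", "utr", "tra", "ral"


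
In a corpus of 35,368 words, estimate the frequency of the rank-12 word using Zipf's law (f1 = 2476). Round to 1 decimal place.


Zipf's law: f(r) = f(1) / r
f(1) = 2476
f(12) = 2476 / 12
= 206.3 occurrences


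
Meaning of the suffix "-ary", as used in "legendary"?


Suffix: -ary
Example: legendary (legend + -ary)
Meaning = relating to


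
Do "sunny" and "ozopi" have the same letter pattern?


Pattern of "sunny": [0, 1, 2, 2, 3]
Pattern of "ozopi": [0, 1, 0, 2, 3]
Patterns do not match
Same pattern = No


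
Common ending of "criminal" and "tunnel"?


Word 1: "criminal"
Word 2: "tunnel"
Comparing from end:
  Pos -1: 'l' == 'l'
  Pos -2: 'a' != 'e' (stop)
LCS = "l" (length 1)


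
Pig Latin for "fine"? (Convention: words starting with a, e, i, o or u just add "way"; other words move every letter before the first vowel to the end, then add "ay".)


Word: "fine"
Starts with consonant(s) → move to end, add 'ay'
Consonant cluster: "f"
Pig Latin = "inefay"


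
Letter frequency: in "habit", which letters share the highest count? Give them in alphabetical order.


Word: "habit"
Letter counts:
  'a': 1
  'b': 1
  'h': 1
  'i': 1
  't': 1
Maximum count = 1
Most frequent = 'a', 'b', 'h', 'i', 't' (1 time each)


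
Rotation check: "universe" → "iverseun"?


Word: "universe", Candidate: "iverseun"
Method: check if candidate is substring of word+word
"universeuniverse" contains "iverseun"? Yes
Is rotation = Yes


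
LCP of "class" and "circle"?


Word 1: "class"
Word 2: "circle"
Comparing from start:
  Pos 0: 'c' == 'c'
  Pos 1: 'l' != 'i' (stop)
LCP = "c" (length 1)


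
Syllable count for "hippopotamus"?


Word: "hippopotamus"
Syllable breakdown: hip-po-pot-a-mus
Counting: 5 parts
= 5 syllables


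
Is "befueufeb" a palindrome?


Word: "befueufeb"
Reversed: "befueufeb"
Forward == Backward? befueufeb == befueufeb
Palindrome = Yes


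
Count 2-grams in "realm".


Word: "realm" (length 5)
Number of 2-grams = length - 2 + 1 = 5 - 2 + 1
= 4


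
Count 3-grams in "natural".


Word: "natural" (length 7)
Number of 3-grams = length - 3 + 1 = 7 - 3 + 1
= 5


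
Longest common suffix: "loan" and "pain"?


Word 1: "loan"
Word 2: "pain"
Comparing from end:
  Pos -1: 'n' == 'n'
  Pos -2: 'a' != 'i' (stop)
LCS = "n" (length 1)


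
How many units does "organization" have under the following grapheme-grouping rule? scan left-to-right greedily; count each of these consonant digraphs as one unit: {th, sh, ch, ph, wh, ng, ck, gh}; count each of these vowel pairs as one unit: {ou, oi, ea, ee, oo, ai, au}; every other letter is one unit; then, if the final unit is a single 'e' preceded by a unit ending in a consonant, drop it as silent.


Word: "organization" (12 letters)
Left-to-right scan:
  [1] 'o' (letter)
  [2] 'r' (letter)
  [3] 'g' (letter)
  [4] 'a' (letter)
  [5] 'n' (letter)
  [6] 'i' (letter)
  [7] 'z' (letter)
  [8] 'a' (letter)
  [9] 't' (letter)
  [10] 'i' (letter)
  [11] 'o' (letter)
  [12] 'n' (letter)
Units from scan: 12
Sound units = 12 units


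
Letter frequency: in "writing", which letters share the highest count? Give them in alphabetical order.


Word: "writing"
Letter counts:
  'g': 1
  'i': 2
  'n': 1
  'r': 1
  't': 1
  'w': 1
Maximum count = 2
Most frequent = 'i' (2 times each)


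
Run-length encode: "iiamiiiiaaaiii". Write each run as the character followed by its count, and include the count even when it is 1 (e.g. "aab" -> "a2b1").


String: "iiamiiiiaaaiii"
Scanning for consecutive runs:
  'i' x 2
  'a' x 1
  'm' x 1
  'i' x 4
  'a' x 3
  'i' x 3
RLE = "i2a1m1i4a3i3"


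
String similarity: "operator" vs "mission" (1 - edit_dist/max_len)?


Word 1: "operator" (length 8)
Word 2: "mission" (length 7)
One optimal edit sequence:
  1. delete 'o'  (+1)
  2. substitute 'p' -> 'm'  (+1)
  3. substitute 'e' -> 'i'  (+1)
  4. substitute 'r' -> 's'  (+1)
  5. substitute 'a' -> 's'  (+1)
  6. substitute 't' -> 'i'  (+1)
  7. keep 'o'
  8. substitute 'r' -> 'n'  (+1)
Edit distance = 7
Max length = max(8, 7) = 8
Similarity = 1 - 7/8
= 0.1250
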